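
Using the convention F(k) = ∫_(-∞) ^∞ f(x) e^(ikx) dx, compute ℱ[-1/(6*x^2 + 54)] -pi*exp(-3*Abs(k) ) /18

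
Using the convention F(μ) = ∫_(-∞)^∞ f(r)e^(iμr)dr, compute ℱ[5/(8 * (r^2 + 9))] 5 * pi * exp(-3 * Abs(μ))/24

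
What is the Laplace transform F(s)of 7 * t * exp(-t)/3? 7/(3 * (s+1)^2)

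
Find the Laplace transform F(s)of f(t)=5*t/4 5/(4*s^2)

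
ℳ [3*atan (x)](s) -3*pi*sec (pi*s/2) / (2*s) 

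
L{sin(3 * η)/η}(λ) atan(3/λ)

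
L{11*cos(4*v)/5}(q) 11*q/(5*(q^2 + 16))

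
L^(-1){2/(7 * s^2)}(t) 2 * t/7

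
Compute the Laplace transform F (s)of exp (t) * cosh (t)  (s - 1)/ (s * (s - 2))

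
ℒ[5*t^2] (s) 10/s^3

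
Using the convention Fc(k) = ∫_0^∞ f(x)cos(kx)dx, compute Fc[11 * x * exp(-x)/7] 11 * (1 - k^2)/(7 * (k^2+1)^2)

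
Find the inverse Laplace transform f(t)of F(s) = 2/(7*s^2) 2*t/7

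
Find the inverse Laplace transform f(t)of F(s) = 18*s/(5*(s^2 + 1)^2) 9*t*sin(t)/5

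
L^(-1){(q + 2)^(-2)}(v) v * exp(-2 * v)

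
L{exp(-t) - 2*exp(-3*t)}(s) 1/(s + 1) - 2/(s + 3)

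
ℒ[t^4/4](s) 6/s^5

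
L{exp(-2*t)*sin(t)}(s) 1/((s + 2)^2 + 1)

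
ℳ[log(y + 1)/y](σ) -pi*csc(pi*σ)/(σ - 1)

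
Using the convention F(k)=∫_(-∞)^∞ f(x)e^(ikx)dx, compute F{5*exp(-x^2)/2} 5*sqrt(pi)*exp(-k^2/4)/2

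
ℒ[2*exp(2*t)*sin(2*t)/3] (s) 4/(3*((s - 2)^2+4))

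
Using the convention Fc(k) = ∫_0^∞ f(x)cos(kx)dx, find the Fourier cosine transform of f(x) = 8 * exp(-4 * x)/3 32/(3 * (k^2 + 16))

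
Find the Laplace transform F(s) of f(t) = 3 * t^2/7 6/(7 * s^3) 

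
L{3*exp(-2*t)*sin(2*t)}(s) 6/((s + 2)^2 + 4)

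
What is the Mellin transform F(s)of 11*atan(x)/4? -11*pi*sec(pi*s/2)/(8*s)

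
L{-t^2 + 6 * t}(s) 6/s^2 - 2/s^3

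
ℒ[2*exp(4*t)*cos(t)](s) 2*(s - 4)/((s - 4)^2+1)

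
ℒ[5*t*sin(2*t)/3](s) 20*s/(3*(s^2 + 4)^2)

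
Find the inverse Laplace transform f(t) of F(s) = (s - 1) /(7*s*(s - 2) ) exp(t)*cosh(t) /7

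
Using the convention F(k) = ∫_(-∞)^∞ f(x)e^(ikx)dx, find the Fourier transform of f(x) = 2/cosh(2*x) pi/cosh(pi*k/4)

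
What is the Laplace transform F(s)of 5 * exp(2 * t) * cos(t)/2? 5 * (s - 2)/(2 * ((s - 2)^2 + 1))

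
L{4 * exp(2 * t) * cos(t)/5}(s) 4 * (s - 2)/(5 * ((s - 2)^2 + 1))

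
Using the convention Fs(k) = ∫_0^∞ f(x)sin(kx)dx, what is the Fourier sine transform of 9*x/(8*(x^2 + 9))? 9*pi*exp(-3*k)/16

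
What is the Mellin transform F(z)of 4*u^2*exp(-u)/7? 4*gamma(z+2)/7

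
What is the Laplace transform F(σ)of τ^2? 2/σ^3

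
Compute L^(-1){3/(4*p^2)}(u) 3*u/4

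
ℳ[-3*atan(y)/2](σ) 3*pi*sec(pi*σ/2)/(4*σ)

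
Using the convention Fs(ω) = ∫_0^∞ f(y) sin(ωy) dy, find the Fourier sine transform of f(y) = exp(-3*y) ω/(ω^2 + 9) 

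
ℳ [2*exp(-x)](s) 2*gamma(s)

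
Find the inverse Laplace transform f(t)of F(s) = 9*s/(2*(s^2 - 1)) 9*cosh(t)/2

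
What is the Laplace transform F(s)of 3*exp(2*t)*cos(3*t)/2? 3*(s - 2)/(2*((s - 2)^2+9))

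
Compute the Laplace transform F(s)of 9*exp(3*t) 9/(s - 3)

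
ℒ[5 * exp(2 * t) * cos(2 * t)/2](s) 5 * (s - 2)/(2 * ((s - 2)^2+4))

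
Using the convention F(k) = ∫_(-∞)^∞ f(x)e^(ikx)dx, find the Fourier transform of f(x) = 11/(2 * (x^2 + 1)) 11 * pi * exp(-Abs(k))/2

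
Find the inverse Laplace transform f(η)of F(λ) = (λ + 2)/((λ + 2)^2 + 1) exp(-2*η)*cos(η)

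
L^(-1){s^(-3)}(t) t^2/2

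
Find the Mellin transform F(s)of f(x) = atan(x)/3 -pi*sec(pi*s/2)/(6*s)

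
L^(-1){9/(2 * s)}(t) 9/2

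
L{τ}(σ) σ^(-2) 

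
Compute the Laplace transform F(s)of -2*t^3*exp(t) -12/(s - 1)^4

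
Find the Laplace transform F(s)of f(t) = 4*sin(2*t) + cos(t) s/(s^2 + 1) + 8/(s^2 + 4)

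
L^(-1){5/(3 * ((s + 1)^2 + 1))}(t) 5 * exp(-t) * sin(t)/3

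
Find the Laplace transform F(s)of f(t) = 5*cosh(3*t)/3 5*s/(3*(s^2 - 9))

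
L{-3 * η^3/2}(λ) -9/λ^4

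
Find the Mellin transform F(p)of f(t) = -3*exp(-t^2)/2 -3*gamma(p/2)/4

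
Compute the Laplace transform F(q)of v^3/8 3/(4*q^4)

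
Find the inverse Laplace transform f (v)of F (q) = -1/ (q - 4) -exp (4 * v)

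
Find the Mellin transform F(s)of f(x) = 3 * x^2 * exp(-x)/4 3 * gamma(s + 2)/4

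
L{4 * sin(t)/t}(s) 4 * atan(1/s)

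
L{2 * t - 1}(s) 2/s^2 - 1/s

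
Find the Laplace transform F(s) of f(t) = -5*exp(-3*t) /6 -5/(6*s + 18) 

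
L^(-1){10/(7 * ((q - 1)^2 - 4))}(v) 5 * exp(v) * sinh(2 * v)/7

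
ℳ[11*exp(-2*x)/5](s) 11*gamma(s)/(5*2^s)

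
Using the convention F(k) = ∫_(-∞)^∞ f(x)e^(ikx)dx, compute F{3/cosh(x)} 3 * pi/cosh(pi * k/2)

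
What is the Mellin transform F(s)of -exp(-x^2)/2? -gamma(s/2)/4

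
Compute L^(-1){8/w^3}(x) 4*x^2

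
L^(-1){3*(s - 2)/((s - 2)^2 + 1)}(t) 3*exp(2*t)*cos(t)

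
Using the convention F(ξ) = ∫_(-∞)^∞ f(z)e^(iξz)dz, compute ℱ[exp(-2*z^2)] sqrt(2)*sqrt(pi)*exp(-ξ^2/8)/2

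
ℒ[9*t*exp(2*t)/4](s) 9/(4*(s - 2)^2)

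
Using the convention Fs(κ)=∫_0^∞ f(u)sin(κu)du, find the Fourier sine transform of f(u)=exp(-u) κ/(κ^2 + 1)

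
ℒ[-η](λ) -1/λ^2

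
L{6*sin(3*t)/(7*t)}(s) 6*atan(3/s)/7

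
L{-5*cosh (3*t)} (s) -5*s/ (s^2 - 9)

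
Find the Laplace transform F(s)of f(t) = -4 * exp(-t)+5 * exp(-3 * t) 5/(s+3) - 4/(s+1)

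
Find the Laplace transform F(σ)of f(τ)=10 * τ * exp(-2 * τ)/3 10/(3 * (σ + 2)^2)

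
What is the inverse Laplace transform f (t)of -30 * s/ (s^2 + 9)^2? -5 * t * sin (3 * t)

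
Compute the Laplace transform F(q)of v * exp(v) (q - 1)^(-2)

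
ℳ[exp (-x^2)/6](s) gamma (s/2)/12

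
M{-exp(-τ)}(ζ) -gamma(ζ)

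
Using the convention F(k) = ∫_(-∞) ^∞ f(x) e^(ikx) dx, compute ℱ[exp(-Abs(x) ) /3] 2/(3 * (k^2+1) ) 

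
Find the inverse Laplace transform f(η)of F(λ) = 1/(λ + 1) exp(-η)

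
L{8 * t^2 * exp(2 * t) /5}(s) 16/(5 * (s - 2) ^3) 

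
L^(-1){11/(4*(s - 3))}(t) 11*exp(3*t)/4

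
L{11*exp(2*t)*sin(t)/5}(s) 11/(5*((s - 2)^2 + 1))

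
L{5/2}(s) 5/(2 * s)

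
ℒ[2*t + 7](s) 7/s + 2/s^2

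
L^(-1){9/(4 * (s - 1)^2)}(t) 9 * t * exp(t)/4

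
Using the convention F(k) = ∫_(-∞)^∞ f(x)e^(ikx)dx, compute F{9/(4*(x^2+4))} 9*pi*exp(-2*Abs(k))/8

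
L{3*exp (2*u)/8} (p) 3/ (8*(p - 2))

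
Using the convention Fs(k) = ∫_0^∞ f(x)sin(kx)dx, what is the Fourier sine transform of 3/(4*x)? 3*pi/8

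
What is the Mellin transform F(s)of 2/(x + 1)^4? gamma(s) * gamma(4 - s)/3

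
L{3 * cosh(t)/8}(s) 3 * s/(8 * (s^2 - 1))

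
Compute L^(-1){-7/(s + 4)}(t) -7 * exp(-4 * t)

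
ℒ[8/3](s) 8/(3*s)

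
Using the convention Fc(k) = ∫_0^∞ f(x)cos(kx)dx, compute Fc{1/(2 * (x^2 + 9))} pi * exp(-3 * k)/12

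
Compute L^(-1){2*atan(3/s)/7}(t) 2*sin(3*t)/(7*t)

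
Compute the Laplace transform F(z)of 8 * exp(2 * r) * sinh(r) 8/((z - 2)^2 - 1)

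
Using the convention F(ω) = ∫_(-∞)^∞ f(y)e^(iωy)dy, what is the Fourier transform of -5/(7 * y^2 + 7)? -5 * pi * exp(-Abs(ω))/7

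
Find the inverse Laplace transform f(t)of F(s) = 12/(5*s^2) 12*t/5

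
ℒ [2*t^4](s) 48/s^5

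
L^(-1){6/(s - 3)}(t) 6*exp(3*t)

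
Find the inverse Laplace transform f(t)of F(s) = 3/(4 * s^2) 3 * t/4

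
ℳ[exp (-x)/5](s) gamma (s)/5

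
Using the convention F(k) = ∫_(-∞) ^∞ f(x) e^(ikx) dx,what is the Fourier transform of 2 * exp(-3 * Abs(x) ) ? 12/(k^2 + 9) 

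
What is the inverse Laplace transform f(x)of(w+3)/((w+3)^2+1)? exp(-3 * x) * cos(x)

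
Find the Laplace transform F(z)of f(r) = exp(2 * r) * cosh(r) (z - 2)/((z - 2)^2 - 1)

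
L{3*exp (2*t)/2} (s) 3/ (2*(s - 2))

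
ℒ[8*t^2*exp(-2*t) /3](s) 16/(3*(s+2) ^3) 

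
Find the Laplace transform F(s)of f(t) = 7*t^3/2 21/s^4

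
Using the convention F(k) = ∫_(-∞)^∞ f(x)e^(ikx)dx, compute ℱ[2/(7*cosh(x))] 2*pi/(7*cosh(pi*k/2))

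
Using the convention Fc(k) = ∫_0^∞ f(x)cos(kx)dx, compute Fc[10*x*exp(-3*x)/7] 10*(9 - k^2)/(7*(k^2+9)^2)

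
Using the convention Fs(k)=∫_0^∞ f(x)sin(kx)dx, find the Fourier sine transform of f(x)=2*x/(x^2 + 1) pi*exp(-k)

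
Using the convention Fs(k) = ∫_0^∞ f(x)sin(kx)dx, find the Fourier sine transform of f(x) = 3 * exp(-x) 3 * k/(k^2 + 1)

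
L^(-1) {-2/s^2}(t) -2*t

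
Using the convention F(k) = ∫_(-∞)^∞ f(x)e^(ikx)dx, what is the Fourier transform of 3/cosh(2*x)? 3*pi/(2*cosh(pi*k/4))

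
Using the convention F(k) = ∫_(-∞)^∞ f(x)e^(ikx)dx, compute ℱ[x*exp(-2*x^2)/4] sqrt(2)*I*sqrt(pi)*k*exp(-k^2/8)/32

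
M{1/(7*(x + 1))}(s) pi*csc(pi*s)/7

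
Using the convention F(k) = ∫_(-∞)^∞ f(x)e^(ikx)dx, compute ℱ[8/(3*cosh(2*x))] 4*pi/(3*cosh(pi*k/4))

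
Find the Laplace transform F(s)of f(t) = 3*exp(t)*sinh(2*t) 6/((s - 1)^2-4)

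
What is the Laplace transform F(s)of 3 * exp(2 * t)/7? 3/(7 * (s - 2))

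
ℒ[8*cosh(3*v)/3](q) 8*q/(3*(q^2 - 9))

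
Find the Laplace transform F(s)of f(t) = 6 6/s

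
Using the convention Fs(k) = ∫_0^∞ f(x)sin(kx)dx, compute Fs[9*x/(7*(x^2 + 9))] 9*pi*exp(-3*k)/14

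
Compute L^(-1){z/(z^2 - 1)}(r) cosh(r)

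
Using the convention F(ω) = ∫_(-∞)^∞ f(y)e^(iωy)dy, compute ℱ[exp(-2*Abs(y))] 4/(ω^2+4)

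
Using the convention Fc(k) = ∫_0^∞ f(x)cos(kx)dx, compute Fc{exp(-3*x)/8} 3/(8*(k^2 + 9))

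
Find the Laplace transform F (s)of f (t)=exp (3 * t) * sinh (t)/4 1/ (4 * ( (s - 3)^2 - 1))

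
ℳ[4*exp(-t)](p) 4*gamma(p)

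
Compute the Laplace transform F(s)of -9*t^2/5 -18/(5*s^3)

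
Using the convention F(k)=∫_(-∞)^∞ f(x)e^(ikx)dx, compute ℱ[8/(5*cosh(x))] 8*pi/(5*cosh(pi*k/2))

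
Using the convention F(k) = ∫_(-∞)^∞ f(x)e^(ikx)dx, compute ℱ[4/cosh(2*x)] 2*pi/cosh(pi*k/4)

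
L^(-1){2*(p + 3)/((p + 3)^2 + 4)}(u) 2*exp(-3*u)*cos(2*u)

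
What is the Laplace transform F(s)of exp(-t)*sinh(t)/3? 1/(3*s*(s + 2))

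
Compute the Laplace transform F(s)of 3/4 3/(4 * s)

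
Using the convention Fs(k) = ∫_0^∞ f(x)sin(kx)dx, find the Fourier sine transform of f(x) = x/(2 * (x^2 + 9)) pi * exp(-3 * k)/4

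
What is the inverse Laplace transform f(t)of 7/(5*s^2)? 7*t/5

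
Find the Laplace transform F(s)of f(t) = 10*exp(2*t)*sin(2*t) 20/((s - 2)^2 + 4)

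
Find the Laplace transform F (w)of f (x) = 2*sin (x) 2/ (w^2 + 1)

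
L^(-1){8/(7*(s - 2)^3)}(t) 4*t^2*exp(2*t)/7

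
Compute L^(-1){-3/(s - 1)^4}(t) -t^3*exp(t)/2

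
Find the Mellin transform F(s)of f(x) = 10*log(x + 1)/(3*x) -10*pi*csc(pi*s)/(3*s - 3)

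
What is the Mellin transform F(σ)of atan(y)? -pi * sec(pi * σ/2)/(2 * σ)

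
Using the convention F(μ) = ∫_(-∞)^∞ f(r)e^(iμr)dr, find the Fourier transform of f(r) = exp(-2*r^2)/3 sqrt(2)*sqrt(pi)*exp(-μ^2/8)/6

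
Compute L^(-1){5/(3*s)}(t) 5/3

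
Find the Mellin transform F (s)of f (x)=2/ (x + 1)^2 -2*pi*(s - 1)/sin (pi*s)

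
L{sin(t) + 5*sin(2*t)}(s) 1/(s^2 + 1) + 10/(s^2 + 4)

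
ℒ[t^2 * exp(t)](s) 2/(s - 1)^3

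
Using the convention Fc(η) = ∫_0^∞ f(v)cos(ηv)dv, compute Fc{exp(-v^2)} sqrt(pi) * exp(-η^2/4)/2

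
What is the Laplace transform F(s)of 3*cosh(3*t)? 3*s/(s^2-9)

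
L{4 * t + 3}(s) 3/s + 4/s^2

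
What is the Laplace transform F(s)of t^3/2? 3/s^4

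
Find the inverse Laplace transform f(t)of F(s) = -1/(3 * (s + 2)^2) -t * exp(-2 * t)/3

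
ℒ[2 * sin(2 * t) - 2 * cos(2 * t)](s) 4/(s^2 + 4) - 2 * s/(s^2 + 4)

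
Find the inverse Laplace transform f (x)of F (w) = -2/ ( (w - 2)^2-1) -2*exp (2*x)*sinh (x)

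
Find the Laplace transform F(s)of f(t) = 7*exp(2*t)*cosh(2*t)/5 7*(s - 2)/(5*s*(s - 4))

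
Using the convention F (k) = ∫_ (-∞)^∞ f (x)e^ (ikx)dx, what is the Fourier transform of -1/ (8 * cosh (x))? -pi/ (8 * cosh (pi * k/2))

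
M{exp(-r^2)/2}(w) gamma(w/2)/4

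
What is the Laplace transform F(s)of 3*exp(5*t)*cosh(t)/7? 3*(s - 5)/(7*((s - 5)^2 - 1))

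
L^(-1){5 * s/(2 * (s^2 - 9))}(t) 5 * cosh(3 * t)/2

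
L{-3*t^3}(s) -18/s^4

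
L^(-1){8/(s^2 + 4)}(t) 4 * sin(2 * t)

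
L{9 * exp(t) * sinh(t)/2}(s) 9/(2 * s * (s - 2))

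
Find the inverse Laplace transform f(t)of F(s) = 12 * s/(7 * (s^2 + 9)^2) 2 * t * sin(3 * t)/7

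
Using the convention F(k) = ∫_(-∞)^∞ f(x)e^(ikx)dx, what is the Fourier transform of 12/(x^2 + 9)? 4*pi*exp(-3*Abs(k))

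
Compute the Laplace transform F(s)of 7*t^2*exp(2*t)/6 7/(3*(s - 2)^3)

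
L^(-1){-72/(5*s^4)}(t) -12*t^3/5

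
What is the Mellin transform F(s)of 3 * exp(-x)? 3 * gamma(s)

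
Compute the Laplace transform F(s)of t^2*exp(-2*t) 2/(s+2)^3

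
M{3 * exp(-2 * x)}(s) 3 * gamma(s)/2^s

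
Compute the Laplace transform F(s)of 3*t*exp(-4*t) 3/(s+4)^2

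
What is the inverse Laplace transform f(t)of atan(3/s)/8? sin(3 * t)/(8 * t)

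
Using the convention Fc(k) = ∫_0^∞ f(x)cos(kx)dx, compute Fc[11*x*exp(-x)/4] 11*(1 - k^2)/(4*(k^2+1)^2)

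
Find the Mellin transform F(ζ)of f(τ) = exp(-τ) gamma(ζ)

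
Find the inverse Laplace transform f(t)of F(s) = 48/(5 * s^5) 2 * t^4/5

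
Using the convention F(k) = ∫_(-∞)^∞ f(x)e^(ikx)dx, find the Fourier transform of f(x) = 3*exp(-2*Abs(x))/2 6/(k^2 + 4)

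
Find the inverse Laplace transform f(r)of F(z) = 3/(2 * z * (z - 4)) 3 * exp(2 * r) * sinh(2 * r)/4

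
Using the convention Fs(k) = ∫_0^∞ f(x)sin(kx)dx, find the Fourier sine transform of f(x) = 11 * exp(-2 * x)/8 11 * k/(8 * (k^2 + 4))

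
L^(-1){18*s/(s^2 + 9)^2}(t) 3*t*sin(3*t)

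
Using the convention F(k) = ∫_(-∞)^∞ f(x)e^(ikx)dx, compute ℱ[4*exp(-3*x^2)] 4*sqrt(3)*sqrt(pi)*exp(-k^2/12)/3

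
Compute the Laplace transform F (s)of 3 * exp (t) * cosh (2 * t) 3 * (s - 1)/ ( (s - 1)^2 - 4)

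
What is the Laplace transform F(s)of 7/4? 7/(4 * s)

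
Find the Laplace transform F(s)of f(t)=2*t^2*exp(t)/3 4/(3*(s - 1)^3)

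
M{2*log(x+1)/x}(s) -2*pi*csc(pi*s)/(s - 1)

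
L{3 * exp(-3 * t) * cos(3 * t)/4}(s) 3 * (s + 3)/(4 * ((s + 3)^2 + 9))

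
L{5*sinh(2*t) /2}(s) 5/(s^2 - 4) 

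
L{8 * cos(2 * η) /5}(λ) 8 * λ/(5 * (λ^2 + 4) ) 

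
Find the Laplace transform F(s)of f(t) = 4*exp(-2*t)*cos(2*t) 4*(s + 2)/((s + 2)^2 + 4)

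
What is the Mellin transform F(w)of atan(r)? -pi*sec(pi*w/2)/(2*w)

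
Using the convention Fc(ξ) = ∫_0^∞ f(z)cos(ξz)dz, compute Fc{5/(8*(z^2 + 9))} 5*pi*exp(-3*ξ)/48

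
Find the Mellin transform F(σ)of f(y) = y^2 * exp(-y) gamma(σ+2)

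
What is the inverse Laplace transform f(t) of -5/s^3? -5 * t^2/2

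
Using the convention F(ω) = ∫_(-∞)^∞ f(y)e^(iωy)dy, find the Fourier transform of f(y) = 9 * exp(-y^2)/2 9 * sqrt(pi) * exp(-ω^2/4)/2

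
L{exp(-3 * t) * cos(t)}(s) (s+3)/((s+3)^2+1)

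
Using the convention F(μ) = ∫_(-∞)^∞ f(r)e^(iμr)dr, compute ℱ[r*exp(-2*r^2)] sqrt(2)*I*sqrt(pi)*μ*exp(-μ^2/8)/8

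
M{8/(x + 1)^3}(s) 4*pi*(s - 2)*(s - 1)/sin(pi*s)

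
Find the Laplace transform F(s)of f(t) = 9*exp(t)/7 9/(7*(s - 1))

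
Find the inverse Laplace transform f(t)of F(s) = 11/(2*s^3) 11*t^2/4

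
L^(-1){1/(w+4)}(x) exp(-4 * x)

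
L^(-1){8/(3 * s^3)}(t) 4 * t^2/3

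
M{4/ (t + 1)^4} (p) 2 * gamma (p) * gamma (4 - p)/3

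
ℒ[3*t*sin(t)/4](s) 3*s/(2*(s^2 + 1)^2)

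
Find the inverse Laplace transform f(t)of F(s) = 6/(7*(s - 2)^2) 6*t*exp(2*t)/7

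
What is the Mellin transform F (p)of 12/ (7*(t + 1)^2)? -12*pi*(p - 1)/ (7*sin (pi*p))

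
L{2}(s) 2/s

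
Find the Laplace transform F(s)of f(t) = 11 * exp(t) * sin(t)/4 11/(4 * ((s - 1)^2+1))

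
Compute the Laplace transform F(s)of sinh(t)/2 1/(2*(s^2 - 1))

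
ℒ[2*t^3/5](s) 12/ (5*s^4) 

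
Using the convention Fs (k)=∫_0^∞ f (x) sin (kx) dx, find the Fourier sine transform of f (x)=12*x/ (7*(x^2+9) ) 6*pi*exp (-3*k) /7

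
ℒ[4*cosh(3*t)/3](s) 4*s/(3*(s^2-9))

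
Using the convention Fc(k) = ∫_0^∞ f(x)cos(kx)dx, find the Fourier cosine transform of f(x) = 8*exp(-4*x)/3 32/(3*(k^2 + 16))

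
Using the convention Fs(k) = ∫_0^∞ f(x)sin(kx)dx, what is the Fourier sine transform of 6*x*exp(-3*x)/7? 36*k/(7*(k^2 + 9)^2)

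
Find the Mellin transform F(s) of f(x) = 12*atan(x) -6*pi*sec(pi*s/2) /s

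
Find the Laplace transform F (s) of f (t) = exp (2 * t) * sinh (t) 1/ ( (s - 2) ^2-1) 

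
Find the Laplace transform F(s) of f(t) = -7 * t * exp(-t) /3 -7/(3 * (s + 1) ^2) 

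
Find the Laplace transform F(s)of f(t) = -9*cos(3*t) -9*s/(s^2 + 9)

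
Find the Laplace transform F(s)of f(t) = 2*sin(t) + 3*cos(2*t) 3*s/(s^2 + 4) + 2/(s^2 + 1)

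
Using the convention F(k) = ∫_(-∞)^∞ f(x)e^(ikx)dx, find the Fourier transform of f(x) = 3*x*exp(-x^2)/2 3*I*sqrt(pi)*k*exp(-k^2/4)/4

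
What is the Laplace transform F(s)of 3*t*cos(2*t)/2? 3*(s^2 - 4)/(2*(s^2 + 4)^2)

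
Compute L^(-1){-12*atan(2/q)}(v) -12*sin(2*v)/v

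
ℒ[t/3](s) 1/(3*s^2)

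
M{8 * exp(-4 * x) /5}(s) 2^(3-2 * s) * gamma(s) /5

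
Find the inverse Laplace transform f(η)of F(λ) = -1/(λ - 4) -exp(4*η)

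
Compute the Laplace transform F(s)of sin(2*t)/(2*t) atan(2/s)/2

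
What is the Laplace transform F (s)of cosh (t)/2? s/ (2 * (s^2 - 1))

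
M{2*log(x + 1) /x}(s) -2*pi*csc(pi*s) /(s - 1) 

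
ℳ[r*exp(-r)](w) gamma(w + 1)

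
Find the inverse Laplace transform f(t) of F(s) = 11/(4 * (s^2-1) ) 11 * sinh(t) /4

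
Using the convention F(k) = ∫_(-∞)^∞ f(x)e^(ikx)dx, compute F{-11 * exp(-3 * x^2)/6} -11 * sqrt(3) * sqrt(pi) * exp(-k^2/12)/18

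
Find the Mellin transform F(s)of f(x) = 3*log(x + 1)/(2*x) -3*pi*csc(pi*s)/(2*s - 2)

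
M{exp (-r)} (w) gamma (w)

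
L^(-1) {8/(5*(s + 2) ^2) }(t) 8*t*exp(-2*t) /5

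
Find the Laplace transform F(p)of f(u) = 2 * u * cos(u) 2 * (p^2-1)/(p^2 + 1)^2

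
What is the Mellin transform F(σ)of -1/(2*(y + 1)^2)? pi*(σ - 1)/(2*sin(pi*σ))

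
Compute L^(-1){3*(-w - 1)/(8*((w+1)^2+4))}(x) -3*exp(-x)*cos(2*x)/8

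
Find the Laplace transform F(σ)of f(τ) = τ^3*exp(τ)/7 6/(7*(σ - 1)^4)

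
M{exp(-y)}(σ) gamma(σ)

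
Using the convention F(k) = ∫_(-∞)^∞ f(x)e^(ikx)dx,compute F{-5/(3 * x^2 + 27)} -5 * pi * exp(-3 * Abs(k))/9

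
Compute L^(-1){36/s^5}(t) 3*t^4/2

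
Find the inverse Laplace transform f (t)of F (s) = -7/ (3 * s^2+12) -7 * sin (2 * t)/6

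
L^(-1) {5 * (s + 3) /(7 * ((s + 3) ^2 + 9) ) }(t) 5 * exp(-3 * t) * cos(3 * t) /7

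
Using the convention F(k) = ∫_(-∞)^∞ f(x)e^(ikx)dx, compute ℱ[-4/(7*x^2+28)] -2*pi*exp(-2*Abs(k))/7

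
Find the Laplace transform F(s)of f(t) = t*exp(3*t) (s - 3)^(-2)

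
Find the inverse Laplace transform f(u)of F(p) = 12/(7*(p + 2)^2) 12*u*exp(-2*u)/7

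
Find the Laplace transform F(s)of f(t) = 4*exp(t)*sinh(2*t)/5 8/(5*((s - 1)^2 - 4))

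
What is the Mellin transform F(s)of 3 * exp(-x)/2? 3 * gamma(s)/2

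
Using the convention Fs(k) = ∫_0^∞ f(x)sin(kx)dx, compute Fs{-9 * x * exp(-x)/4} -9 * k/(2 * (k^2 + 1)^2)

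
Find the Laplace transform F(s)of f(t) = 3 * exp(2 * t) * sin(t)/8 3/(8 * ((s - 2)^2 + 1))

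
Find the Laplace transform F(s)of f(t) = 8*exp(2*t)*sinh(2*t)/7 16/(7*s*(s - 4))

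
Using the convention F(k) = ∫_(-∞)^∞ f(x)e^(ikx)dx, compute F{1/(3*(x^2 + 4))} pi*exp(-2*Abs(k))/6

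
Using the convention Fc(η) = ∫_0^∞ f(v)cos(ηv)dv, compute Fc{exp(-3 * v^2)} sqrt(3) * sqrt(pi) * exp(-η^2/12)/6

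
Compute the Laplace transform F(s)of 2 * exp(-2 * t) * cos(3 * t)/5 2 * (s + 2)/(5 * ((s + 2)^2 + 9))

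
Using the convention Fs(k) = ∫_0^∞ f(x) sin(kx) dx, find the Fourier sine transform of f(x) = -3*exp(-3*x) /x -3*atan(k/3) 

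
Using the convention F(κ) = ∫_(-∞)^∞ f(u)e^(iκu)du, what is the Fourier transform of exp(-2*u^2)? sqrt(2)*sqrt(pi)*exp(-κ^2/8)/2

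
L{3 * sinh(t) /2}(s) 3/(2 * (s^2-1) ) 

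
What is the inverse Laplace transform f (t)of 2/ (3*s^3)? t^2/3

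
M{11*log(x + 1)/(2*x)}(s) -11*pi*csc(pi*s)/(2*s - 2)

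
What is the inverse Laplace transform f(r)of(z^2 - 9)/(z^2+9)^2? r * cos(3 * r)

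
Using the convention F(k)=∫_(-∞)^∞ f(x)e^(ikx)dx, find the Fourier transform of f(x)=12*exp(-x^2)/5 12*sqrt(pi)*exp(-k^2/4)/5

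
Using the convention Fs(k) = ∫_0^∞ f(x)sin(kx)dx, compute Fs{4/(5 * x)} 2 * pi/5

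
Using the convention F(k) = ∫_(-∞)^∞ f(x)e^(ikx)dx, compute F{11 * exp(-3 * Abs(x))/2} 33/(k^2 + 9)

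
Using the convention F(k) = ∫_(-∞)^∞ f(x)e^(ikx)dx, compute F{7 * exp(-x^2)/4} 7 * sqrt(pi) * exp(-k^2/4)/4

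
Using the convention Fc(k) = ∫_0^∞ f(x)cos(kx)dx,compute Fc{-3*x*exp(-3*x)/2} 3*(k^2 - 9)/(2*(k^2 + 9)^2)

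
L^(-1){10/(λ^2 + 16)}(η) 5 * sin(4 * η)/2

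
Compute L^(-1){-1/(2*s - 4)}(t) -exp(2*t)/2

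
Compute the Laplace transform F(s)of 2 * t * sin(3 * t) 12 * s/(s^2 + 9)^2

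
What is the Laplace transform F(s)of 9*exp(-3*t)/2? 9/(2*(s + 3))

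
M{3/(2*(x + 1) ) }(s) 3*pi*csc(pi*s) /2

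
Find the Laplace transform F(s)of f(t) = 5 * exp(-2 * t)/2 5/(2 * (s + 2))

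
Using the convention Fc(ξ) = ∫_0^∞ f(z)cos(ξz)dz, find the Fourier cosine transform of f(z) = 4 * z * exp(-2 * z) 4 * (4 - ξ^2)/(ξ^2 + 4)^2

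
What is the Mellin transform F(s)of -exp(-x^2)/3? -gamma(s/2)/6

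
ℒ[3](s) 3/s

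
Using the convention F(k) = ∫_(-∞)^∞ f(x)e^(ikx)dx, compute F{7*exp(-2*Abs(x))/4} 7/(k^2 + 4)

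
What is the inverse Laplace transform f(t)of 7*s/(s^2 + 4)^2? 7*t*sin(2*t)/4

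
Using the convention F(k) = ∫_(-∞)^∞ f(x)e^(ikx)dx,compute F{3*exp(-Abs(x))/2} 3/(k^2 + 1)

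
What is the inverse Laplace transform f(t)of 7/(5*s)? 7/5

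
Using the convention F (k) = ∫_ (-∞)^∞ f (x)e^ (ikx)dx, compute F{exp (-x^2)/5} sqrt (pi)*exp (-k^2/4)/5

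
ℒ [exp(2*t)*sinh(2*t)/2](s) 1/(s*(s - 4))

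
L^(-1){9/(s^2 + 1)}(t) 9 * sin(t)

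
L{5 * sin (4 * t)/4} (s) 5/ (s^2 + 16)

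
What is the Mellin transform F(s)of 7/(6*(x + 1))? 7*pi*csc(pi*s)/6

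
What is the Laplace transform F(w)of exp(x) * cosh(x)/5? (w - 1)/(5 * w * (w - 2))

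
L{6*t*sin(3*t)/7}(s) 36*s/(7*(s^2 + 9)^2)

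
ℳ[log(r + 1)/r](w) -pi * csc(pi * w)/(w - 1)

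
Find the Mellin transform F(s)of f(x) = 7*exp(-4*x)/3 7*gamma(s)/(3*4^s)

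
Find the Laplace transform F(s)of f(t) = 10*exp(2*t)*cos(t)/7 10*(s - 2)/(7*((s - 2)^2 + 1))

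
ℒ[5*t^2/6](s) 5/(3*s^3)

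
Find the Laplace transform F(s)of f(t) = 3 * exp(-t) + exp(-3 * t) 1/(s + 3) + 3/(s + 1)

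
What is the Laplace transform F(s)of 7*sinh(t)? 7/(s^2-1)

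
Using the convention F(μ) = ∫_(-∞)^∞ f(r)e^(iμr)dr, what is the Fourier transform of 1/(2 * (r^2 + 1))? pi * exp(-Abs(μ))/2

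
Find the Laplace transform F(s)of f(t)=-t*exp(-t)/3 -1/(3*(s+1)^2)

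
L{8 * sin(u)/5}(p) 8/(5 * (p^2 + 1))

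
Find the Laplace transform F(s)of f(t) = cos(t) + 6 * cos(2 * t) 6 * s/(s^2 + 4) + s/(s^2 + 1)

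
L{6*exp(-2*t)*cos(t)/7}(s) 6*(s + 2)/(7*((s + 2)^2 + 1))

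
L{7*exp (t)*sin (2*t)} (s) 14/ ( (s - 1)^2+4)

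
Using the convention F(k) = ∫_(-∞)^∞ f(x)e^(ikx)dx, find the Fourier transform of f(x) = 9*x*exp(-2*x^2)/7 9*sqrt(2)*I*sqrt(pi)*k*exp(-k^2/8)/56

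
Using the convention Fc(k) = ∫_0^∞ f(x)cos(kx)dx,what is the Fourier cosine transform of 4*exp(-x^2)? 2*sqrt(pi)*exp(-k^2/4)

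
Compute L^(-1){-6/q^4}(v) -v^3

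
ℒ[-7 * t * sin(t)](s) -14 * s/(s^2 + 1)^2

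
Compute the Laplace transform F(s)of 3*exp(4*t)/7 3/(7*(s - 4))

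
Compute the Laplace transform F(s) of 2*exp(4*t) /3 2/(3*(s - 4) ) 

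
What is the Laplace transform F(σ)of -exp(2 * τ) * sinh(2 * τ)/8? -1/(4 * σ * (σ - 4))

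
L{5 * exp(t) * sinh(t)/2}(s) 5/(2 * s * (s - 2))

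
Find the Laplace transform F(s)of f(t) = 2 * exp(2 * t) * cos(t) 2 * (s - 2)/((s - 2)^2 + 1)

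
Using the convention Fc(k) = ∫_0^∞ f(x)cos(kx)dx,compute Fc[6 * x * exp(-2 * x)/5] 6 * (4 - k^2)/(5 * (k^2 + 4)^2)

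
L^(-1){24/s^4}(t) 4 * t^3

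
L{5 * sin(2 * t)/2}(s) 5/(s^2 + 4)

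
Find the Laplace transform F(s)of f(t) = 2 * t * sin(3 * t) 12 * s/(s^2+9)^2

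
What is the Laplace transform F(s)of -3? -3/s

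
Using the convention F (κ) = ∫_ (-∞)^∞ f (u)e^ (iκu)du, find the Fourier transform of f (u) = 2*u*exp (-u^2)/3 I*sqrt (pi)*κ*exp (-κ^2/4)/3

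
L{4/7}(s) 4/(7*s) 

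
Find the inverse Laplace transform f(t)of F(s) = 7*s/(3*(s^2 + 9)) 7*cos(3*t)/3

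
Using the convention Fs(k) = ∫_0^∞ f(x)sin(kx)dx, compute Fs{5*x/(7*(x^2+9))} 5*pi*exp(-3*k)/14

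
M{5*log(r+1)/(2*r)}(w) -5*pi*csc(pi*w)/(2*w - 2)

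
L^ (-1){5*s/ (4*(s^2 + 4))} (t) 5*cos (2*t)/4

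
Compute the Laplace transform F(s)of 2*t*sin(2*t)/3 8*s/(3*(s^2 + 4)^2)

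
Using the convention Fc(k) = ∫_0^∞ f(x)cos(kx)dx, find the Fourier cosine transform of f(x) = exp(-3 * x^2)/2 sqrt(3) * sqrt(pi) * exp(-k^2/12)/12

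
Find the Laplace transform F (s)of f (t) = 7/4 7/ (4 * s)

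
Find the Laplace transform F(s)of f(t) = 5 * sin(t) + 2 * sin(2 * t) 5/(s^2 + 1) + 4/(s^2 + 4)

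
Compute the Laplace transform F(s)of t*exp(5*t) (s - 5)^(-2)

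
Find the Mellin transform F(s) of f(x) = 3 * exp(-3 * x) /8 3^(1 - s) * gamma(s) /8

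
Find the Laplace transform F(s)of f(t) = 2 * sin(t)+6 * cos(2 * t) 6 * s/(s^2+4)+2/(s^2+1)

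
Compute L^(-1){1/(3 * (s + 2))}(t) exp(-2 * t)/3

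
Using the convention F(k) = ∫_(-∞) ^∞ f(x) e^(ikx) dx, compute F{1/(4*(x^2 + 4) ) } pi*exp(-2*Abs(k) ) /8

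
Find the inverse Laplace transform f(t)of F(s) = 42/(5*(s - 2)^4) 7*t^3*exp(2*t)/5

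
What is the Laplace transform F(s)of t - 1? s^(-2) - 1/s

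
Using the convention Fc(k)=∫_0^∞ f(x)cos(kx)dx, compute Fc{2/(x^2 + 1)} pi*exp(-k)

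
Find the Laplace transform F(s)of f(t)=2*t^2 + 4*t 4/s^3 + 4/s^2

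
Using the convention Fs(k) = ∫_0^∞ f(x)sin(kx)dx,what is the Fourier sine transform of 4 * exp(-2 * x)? 4 * k/(k^2+4)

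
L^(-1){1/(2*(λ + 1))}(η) exp(-η)/2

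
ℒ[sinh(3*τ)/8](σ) 3/(8*(σ^2 - 9))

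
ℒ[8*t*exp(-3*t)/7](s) 8/(7*(s + 3)^2)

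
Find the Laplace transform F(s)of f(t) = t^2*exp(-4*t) 2/(s + 4)^3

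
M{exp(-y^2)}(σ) gamma(σ/2)/2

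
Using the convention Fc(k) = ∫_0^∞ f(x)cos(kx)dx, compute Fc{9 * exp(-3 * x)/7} 27/(7 * (k^2 + 9))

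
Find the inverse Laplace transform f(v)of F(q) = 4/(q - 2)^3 2*v^2*exp(2*v)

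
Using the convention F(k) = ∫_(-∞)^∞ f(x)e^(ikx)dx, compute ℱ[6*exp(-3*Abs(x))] 36/(k^2 + 9)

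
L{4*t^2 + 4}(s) 4/s + 8/s^3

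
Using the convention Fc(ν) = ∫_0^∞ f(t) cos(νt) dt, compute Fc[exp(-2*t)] 2/(ν^2 + 4) 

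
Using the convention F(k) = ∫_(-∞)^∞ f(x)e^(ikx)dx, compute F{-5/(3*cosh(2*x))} -5*pi/(6*cosh(pi*k/4))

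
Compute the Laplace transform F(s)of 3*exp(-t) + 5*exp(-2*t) 3/(s + 1) + 5/(s + 2)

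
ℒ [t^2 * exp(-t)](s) 2/(s + 1)^3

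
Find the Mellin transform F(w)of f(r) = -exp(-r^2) -gamma(w/2)/2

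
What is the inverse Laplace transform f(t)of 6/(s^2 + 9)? 2*sin(3*t)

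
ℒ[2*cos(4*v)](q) 2*q/(q^2 + 16)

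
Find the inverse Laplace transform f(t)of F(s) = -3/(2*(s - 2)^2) -3*t*exp(2*t)/2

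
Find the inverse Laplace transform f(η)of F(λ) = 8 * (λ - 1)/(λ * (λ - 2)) 8 * exp(η) * cosh(η)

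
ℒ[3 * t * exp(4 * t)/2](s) 3/(2 * (s - 4)^2)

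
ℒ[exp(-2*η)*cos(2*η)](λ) (λ + 2) /((λ + 2) ^2 + 4) 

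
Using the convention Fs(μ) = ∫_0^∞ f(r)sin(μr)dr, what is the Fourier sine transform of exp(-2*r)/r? atan(μ/2)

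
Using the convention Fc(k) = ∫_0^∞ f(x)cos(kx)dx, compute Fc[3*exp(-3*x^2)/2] sqrt(3)*sqrt(pi)*exp(-k^2/12)/4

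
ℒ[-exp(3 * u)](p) -1/(p - 3)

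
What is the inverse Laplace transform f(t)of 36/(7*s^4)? 6*t^3/7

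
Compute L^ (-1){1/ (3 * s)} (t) 1/3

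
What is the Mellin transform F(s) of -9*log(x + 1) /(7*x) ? 9*pi*csc(pi*s) /(7*(s - 1) ) 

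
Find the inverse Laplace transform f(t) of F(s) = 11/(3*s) 11/3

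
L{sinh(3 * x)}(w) 3/(w^2-9)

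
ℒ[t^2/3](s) 2/(3 * s^3)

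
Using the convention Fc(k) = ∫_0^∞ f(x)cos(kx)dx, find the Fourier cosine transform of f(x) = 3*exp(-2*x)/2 3/(k^2 + 4)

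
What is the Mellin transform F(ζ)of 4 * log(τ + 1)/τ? -4 * pi * csc(pi * ζ)/(ζ - 1)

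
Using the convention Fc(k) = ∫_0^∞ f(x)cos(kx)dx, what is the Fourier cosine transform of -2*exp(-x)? -2/(k^2+1)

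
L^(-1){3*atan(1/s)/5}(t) 3*sin(t)/(5*t)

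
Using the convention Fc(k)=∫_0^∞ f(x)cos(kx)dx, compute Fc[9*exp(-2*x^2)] 9*sqrt(2)*sqrt(pi)*exp(-k^2/8)/4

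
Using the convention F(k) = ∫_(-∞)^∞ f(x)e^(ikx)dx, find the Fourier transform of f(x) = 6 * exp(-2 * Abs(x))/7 24/(7 * (k^2 + 4))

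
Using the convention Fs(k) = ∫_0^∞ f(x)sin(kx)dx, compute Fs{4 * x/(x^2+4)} 2 * pi * exp(-2 * k)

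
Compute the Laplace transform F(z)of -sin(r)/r -atan(1/z)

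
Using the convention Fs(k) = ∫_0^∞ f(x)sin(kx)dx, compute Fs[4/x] 2*pi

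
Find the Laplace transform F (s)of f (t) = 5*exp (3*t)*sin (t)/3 5/ (3*( (s - 3)^2 + 1))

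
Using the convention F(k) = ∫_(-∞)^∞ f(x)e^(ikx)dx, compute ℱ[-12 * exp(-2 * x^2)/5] -6 * sqrt(2) * sqrt(pi) * exp(-k^2/8)/5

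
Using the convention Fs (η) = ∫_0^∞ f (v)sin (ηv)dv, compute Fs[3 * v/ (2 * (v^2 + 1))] 3 * pi * exp (-η)/4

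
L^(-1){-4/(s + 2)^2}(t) -4 * t * exp(-2 * t)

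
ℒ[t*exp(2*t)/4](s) 1/(4*(s - 2)^2)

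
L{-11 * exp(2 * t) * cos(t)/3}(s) 11 * (2 - s)/(3 * ((s - 2)^2 + 1))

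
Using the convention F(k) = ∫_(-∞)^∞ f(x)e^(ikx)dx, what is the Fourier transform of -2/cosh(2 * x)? -pi/cosh(pi * k/4)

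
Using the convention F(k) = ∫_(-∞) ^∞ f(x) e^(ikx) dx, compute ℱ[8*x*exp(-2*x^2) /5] sqrt(2)*I*sqrt(pi)*k*exp(-k^2/8) /5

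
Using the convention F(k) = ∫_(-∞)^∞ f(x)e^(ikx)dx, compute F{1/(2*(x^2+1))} pi*exp(-Abs(k))/2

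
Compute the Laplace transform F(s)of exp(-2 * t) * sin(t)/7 1/(7 * ((s+2)^2+1))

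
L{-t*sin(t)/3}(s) -2*s/(3*(s^2 + 1)^2)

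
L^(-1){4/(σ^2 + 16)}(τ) sin(4 * τ)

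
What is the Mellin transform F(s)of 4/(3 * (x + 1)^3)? 2 * pi * (s - 2) * (s - 1)/(3 * sin(pi * s))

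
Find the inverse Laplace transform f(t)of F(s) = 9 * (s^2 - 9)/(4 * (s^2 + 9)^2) 9 * t * cos(3 * t)/4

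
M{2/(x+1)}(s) 2*pi*csc(pi*s)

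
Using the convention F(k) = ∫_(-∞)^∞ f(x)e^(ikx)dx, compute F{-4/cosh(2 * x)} -2 * pi/cosh(pi * k/4)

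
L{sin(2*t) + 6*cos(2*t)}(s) 6*s/(s^2 + 4) + 2/(s^2 + 4)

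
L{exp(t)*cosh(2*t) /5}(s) (s - 1) /(5*((s - 1) ^2 - 4) ) 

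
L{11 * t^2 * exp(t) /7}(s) 22/(7 * (s - 1) ^3) 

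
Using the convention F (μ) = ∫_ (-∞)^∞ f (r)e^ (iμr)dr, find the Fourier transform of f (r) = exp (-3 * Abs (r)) 6/ (μ^2 + 9)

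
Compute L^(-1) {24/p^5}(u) u^4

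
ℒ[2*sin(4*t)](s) 8/(s^2+16)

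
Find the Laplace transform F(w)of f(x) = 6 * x 6/w^2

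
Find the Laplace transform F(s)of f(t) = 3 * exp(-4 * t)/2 3/(2 * (s + 4))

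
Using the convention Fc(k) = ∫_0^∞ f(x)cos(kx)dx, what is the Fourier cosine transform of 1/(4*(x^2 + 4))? pi*exp(-2*k)/16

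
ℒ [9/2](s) 9/(2*s)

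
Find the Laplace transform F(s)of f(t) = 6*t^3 36/s^4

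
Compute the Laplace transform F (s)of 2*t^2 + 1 1/s + 4/s^3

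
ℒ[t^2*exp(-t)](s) 2/(s + 1)^3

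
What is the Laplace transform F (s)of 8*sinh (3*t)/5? 24/ (5*(s^2 - 9))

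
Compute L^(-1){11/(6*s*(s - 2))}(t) 11*exp(t)*sinh(t)/6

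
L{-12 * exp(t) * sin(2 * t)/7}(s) -24/(7 * (s - 1)^2 + 28)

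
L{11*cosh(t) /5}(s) 11*s/(5*(s^2-1) ) 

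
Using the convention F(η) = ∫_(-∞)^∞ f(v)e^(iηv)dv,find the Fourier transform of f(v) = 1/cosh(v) pi/cosh(pi*η/2)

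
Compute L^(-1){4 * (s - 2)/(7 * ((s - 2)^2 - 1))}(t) 4 * exp(2 * t) * cosh(t)/7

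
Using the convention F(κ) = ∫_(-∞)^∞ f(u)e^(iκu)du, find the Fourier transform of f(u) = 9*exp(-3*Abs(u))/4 27/(2*(κ^2 + 9))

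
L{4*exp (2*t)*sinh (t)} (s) 4/ ( (s - 2)^2-1)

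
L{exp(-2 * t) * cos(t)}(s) (s + 2)/((s + 2)^2 + 1)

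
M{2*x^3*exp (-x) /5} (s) 2*gamma (s + 3) /5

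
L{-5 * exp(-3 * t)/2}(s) -5/(2 * s + 6)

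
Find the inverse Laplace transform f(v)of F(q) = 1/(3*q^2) v/3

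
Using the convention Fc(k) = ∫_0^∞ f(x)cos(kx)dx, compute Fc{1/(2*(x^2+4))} pi*exp(-2*k)/8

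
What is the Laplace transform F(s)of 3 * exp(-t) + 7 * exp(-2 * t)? 7/(s + 2) + 3/(s + 1)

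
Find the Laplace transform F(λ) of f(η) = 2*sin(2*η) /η 2*atan(2/λ) 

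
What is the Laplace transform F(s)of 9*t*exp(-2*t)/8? 9/(8*(s + 2)^2)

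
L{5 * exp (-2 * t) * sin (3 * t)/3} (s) 5/ ( (s + 2)^2 + 9)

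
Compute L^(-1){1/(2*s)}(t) 1/2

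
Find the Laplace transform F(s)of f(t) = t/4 1/(4 * s^2)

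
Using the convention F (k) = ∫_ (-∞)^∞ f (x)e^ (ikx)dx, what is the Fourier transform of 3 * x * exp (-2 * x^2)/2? 3 * sqrt (2) * I * sqrt (pi) * k * exp (-k^2/8)/16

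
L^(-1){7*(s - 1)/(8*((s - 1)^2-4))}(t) 7*exp(t)*cosh(2*t)/8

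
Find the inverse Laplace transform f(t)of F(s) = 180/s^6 3 * t^5/2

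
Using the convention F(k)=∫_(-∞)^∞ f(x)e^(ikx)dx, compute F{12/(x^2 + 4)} 6*pi*exp(-2*Abs(k))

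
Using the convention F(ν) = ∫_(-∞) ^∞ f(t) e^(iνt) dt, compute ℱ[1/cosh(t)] pi/cosh(pi*ν/2) 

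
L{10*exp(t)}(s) 10/(s - 1)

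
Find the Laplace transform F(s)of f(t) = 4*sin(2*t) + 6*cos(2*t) 6*s/(s^2 + 4) + 8/(s^2 + 4)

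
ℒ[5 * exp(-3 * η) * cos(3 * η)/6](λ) 5 * (λ+3)/(6 * ((λ+3)^2+9))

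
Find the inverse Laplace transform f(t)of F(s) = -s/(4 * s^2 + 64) -cos(4 * t)/4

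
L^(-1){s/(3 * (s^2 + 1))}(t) cos(t)/3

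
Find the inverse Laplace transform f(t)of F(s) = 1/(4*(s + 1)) exp(-t)/4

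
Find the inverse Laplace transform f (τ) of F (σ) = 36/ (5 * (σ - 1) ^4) 6 * τ^3 * exp (τ) /5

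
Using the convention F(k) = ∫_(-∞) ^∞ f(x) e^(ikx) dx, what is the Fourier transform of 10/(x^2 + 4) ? 5*pi*exp(-2*Abs(k) ) 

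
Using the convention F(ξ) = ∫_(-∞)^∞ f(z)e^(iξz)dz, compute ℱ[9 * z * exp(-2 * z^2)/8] 9 * sqrt(2) * I * sqrt(pi) * ξ * exp(-ξ^2/8)/64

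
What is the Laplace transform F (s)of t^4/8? 3/s^5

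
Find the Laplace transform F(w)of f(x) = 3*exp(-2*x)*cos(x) 3*(w + 2)/((w + 2)^2 + 1)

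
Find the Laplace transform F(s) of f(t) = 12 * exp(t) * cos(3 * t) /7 12 * (s - 1) /(7 * ((s - 1) ^2 + 9) ) 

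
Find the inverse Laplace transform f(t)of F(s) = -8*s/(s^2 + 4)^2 -2*t*sin(2*t)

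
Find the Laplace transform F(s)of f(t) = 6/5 6/(5*s)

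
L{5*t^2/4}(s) 5/(2*s^3)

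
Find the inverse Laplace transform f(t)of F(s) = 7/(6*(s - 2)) 7*exp(2*t)/6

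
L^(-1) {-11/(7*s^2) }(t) -11*t/7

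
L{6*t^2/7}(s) 12/(7*s^3)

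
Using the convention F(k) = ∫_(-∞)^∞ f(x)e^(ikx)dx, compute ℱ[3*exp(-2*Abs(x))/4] 3/(k^2 + 4)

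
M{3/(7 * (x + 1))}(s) 3 * pi * csc(pi * s)/7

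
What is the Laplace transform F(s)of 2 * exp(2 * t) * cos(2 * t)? 2 * (s - 2)/((s - 2)^2+4)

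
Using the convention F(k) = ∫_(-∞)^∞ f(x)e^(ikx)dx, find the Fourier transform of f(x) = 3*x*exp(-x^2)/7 3*I*sqrt(pi)*k*exp(-k^2/4)/14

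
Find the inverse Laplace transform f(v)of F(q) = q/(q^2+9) cos(3 * v)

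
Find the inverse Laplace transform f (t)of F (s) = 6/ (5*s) 6/5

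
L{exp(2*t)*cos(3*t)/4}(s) (s - 2)/(4*((s - 2)^2 + 9))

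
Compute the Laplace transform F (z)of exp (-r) 1/ (z + 1)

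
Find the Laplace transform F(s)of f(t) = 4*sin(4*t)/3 16/(3*(s^2 + 16))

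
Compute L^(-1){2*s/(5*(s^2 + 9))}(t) 2*cos(3*t)/5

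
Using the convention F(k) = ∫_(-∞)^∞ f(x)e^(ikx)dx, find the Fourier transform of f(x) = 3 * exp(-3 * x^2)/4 sqrt(3) * sqrt(pi) * exp(-k^2/12)/4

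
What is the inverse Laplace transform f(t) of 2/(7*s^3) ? t^2/7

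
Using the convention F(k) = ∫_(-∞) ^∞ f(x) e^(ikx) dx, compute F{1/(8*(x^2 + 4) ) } pi*exp(-2*Abs(k) ) /16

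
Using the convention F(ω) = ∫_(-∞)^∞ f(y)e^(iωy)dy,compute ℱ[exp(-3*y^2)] sqrt(3)*sqrt(pi)*exp(-ω^2/12)/3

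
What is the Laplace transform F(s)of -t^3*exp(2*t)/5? -6/(5*(s - 2)^4)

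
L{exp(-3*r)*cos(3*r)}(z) (z + 3)/((z + 3)^2 + 9)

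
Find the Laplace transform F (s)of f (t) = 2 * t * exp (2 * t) 2/ (s - 2)^2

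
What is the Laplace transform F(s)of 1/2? 1/(2*s)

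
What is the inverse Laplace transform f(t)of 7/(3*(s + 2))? 7*exp(-2*t)/3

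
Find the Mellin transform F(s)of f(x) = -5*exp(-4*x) -5*gamma(s)/4^s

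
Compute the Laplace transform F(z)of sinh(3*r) 3/(z^2 - 9)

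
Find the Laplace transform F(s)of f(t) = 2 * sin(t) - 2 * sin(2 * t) 2/(s^2 + 1) - 4/(s^2 + 4)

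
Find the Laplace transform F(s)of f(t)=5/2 5/(2*s)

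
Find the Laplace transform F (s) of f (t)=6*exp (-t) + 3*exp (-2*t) 6/ (s + 1) + 3/ (s + 2) 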